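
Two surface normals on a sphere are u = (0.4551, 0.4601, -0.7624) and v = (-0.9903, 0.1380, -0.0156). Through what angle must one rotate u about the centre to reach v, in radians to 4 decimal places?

u·v = -0.3753; |u| = 1.0000, |v| = 1.0000.
cos θ = (u·v)/(|u||v|) = -0.3753, so θ = 1.9555 rad.

1.9555 rad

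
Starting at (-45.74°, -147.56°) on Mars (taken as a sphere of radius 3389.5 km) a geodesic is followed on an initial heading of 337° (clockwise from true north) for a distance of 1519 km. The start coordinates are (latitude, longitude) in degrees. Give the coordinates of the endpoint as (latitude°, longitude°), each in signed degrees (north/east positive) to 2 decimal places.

Angular distance δ = d/R = 1519/3389.5 = 0.44815 rad; initial bearing θ = 5.8818 rad.
sin φ₂ = sin φ₁ cos δ + cos φ₁ sin δ cos θ = (-0.7162)(0.9013) + (0.6979)(0.4333)(0.9205) = -0.3671, so φ₂ = -21.54°.
Δλ = atan2(sin θ sin δ cos φ₁, cos δ − sin φ₁ sin φ₂) = atan2(-0.1182, 0.6383) = -10.487°.
λ₂ = -147.560° − 10.487° = -158.05°.

-21.54°, -158.05°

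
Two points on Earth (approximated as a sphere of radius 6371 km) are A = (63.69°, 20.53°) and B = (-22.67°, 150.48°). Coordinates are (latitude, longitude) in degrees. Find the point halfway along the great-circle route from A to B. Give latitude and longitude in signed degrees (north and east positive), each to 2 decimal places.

35.25°, 122.45°

Central angle δ = 2.2245 rad. Interpolating on the sphere with fraction f = 0.5:
P = [sin((1−f)δ)·A + sin(fδ)·B] / sin δ = 1.1295·A + 1.1295·B in Cartesian coordinates,
giving P = (-0.4381, 0.6891, 0.5772), i.e. latitude 35.25°, longitude 122.45°.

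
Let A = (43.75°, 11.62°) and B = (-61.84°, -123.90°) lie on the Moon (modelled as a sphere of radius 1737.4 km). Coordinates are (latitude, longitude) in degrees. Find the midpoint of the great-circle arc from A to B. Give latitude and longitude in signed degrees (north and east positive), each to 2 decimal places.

Central angle δ = 2.5923 rad. Interpolating on the sphere with fraction f = 0.5:
P = [sin((1−f)δ)·A + sin(fδ)·B] / sin δ = 1.8436·A + 1.8436·B in Cartesian coordinates,
giving P = (0.8192, -0.4539, -0.3505), i.e. latitude -20.52°, longitude -28.99°.

-20.52°, -28.99°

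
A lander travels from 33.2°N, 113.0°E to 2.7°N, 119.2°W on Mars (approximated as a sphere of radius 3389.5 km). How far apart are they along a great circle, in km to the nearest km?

7046 km

In radians: φ₁ = 0.5794, φ₂ = 0.0471, Δλ = 127.800° = 2.2305 rad.
cos c = sin φ₁ sin φ₂ + cos φ₁ cos φ₂ cos Δλ = (0.5476)(0.0471) + (0.8368)(0.9989)(-0.6129) = -0.48650,
so c = arccos(-0.48650) = 2.07887 rad.
Distance = R·c = 3389.5 × 2.0789 ≈ 7046 km.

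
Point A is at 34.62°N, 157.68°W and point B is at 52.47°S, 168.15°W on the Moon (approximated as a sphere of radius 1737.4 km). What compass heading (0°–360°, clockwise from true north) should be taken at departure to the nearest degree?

186°

With φ₁ = 0.6042, φ₂ = -0.9158, Δλ = -0.1827 rad, the forward-azimuth formula gives
θ = atan2( sin Δλ cos φ₂ , cos φ₁ sin φ₂ − sin φ₁ cos φ₂ cos Δλ ) = atan2(-0.1107, -0.9929) = -173.64°.
Adding 360° brings this into [0°, 360°): 186°.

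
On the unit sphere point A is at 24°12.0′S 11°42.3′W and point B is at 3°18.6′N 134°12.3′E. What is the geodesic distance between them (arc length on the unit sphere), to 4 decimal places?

In radians: φ₁ = -0.4224, φ₂ = 0.0578, Δλ = 145.910° = 2.5466 rad.
Haversine: a = sin²(Δφ/2) + cos φ₁ cos φ₂ sin²(Δλ/2) = 0.0565 + (0.9121)(0.9983)(0.9141) = 0.88889.
Central angle c = 2·arcsin(√a) = 2.46193 rad.
On the unit sphere the arc length equals the central angle: 2.4619.

2.4619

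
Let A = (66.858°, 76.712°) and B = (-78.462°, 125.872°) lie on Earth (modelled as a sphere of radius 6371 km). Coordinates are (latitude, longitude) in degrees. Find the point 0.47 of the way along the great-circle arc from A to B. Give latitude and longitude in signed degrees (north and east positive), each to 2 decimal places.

-1.89°, 92.32°

The central angle between A and B is δ = 2.5859 rad.
With f = 0.47, the slerp weights are sin((1−f)δ)/sin δ = 1.8578 and sin(fδ)/sin δ = 1.7772.
Weighted sum of the unit vectors: (1.8578)·(0.0903,0.3825,0.9195) + (1.7772)·(-0.1172,0.1621,-0.9798) = (-0.0405, 0.9986, -0.0330).
Converting back: φ = atan2(z, √(x²+y²)) = -1.89°, λ = atan2(y, x) = 92.32°.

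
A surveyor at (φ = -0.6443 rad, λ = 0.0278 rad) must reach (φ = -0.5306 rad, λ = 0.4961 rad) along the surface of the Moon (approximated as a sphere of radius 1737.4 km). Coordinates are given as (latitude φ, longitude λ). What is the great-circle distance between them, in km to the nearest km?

Let φ₁ = -0.6443 rad, φ₂ = -0.5306 rad, and Δλ = 0.4683 rad.
cos c = sin φ₁ sin φ₂ + cos φ₁ cos φ₂ cos Δλ = (-0.6006)(-0.5061) + (0.7995)(0.8625)(0.8923) = 0.91930,
so c = arccos(0.91930) = 0.40450 rad.
Distance = R·c = 1737.4 × 0.4045 ≈ 703 km.

703 km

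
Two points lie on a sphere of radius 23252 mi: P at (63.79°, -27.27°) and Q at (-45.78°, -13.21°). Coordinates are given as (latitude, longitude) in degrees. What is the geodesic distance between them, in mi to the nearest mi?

44694 mi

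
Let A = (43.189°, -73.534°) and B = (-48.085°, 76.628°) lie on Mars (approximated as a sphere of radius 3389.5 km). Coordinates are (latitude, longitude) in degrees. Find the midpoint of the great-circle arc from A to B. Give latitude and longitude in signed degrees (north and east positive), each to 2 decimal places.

-9.31°, -7.77°

The central angle between A and B is δ = 2.7701 rad.
With f = 0.5, the slerp weights are sin((1−f)δ)/sin δ = 2.7073 and sin(fδ)/sin δ = 2.7073.
Weighted sum of the unit vectors: (2.7073)·(0.2067,-0.6992,0.6844) + (2.7073)·(0.1545,0.6499,-0.7441) = (0.9778, -0.1334, -0.1617).
Converting back: φ = atan2(z, √(x²+y²)) = -9.31°, λ = atan2(y, x) = -7.77°.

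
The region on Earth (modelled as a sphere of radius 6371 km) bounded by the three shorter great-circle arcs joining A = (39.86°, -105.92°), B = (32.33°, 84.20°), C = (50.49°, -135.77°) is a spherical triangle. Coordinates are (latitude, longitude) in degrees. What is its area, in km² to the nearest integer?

13061771 km²

Side lengths (central angles): a = 1.5702, b = 0.4077, c = 1.8711 rad; semiperimeter s = 1.9245.
By l'Huilier's theorem, tan(E/4) = √[tan(s/2) tan((s−a)/2) tan((s−b)/2) tan((s−c)/2)], giving spherical excess E = 0.3218 rad.
Area = E·R² = 0.3218 × (6371)² ≈ 13061771 km².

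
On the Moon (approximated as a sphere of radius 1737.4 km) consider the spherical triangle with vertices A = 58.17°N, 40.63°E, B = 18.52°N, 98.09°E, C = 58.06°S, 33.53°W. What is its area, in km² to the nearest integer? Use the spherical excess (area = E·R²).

Side lengths (central angles): a = 2.2177, b = 2.2716, c = 1.0017 rad; semiperimeter s = 2.7455.
By l'Huilier's theorem, tan(E/4) = √[tan(s/2) tan((s−a)/2) tan((s−b)/2) tan((s−c)/2)], giving spherical excess E = 2.2258 rad.
Area = E·R² = 2.2258 × (1737.4)² ≈ 6718804 km².

6718804 km²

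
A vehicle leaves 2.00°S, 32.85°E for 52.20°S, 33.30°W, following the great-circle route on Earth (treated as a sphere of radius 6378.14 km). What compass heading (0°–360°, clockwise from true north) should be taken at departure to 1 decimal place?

215.7°

With φ₁ = -0.0349, φ₂ = -0.9111, Δλ = -1.1545 rad, the forward-azimuth formula gives
θ = atan2( sin Δλ cos φ₂ , cos φ₁ sin φ₂ − sin φ₁ cos φ₂ cos Δλ ) = atan2(-0.5606, -0.7810) = -144.33°.
Adding 360° brings this into [0°, 360°): 215.7°.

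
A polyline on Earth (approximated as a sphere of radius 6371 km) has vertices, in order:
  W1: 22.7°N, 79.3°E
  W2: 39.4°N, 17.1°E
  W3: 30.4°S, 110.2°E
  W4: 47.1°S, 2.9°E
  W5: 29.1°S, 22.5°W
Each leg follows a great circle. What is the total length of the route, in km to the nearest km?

30137 km

Leg W1→W2: central angle 0.9552 rad, distance 6085.8 km.
Leg W2→W3: central angle 1.9361 rad, distance 12334.9 km.
Leg W3→W4: central angle 1.3734 rad, distance 8750.1 km.
Leg W4→W5: central angle 0.4656 rad, distance 2966.2 km.
Total: 6085.8 + 12334.9 + 8750.1 + 2966.2 ≈ 30137 km.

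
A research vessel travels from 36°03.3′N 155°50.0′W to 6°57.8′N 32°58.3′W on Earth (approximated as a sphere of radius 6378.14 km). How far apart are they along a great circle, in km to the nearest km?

12396 km

With latitudes φ₁ = 36.055°, φ₂ = 6.963° and longitude difference Δλ = 122.862°:
cos c = sin φ₁ sin φ₂ + cos φ₁ cos φ₂ cos Δλ = (0.5886)(0.1212) + (0.8085)(0.9926)(-0.5426) = -0.36409,
so c = arccos(-0.36409) = 1.94345 rad.
Distance = R·c = 6378.14 × 1.9434 ≈ 12396 km.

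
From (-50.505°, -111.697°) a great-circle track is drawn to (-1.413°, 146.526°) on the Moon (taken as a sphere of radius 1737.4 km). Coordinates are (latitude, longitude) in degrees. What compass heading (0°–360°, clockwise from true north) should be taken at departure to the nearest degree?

Δλ = -101.777° = -1.7763 rad.
y = sin Δλ · cos φ₂ = (-0.9789)(0.9997) = -0.9787
x = cos φ₁ sin φ₂ − sin φ₁ cos φ₂ cos Δλ = (0.6360)(-0.0247) − (-0.7717)(0.9997)(-0.2041) = -0.1731
θ = atan2(y, x) = -100.03°; adding 360° gives 260°.

260°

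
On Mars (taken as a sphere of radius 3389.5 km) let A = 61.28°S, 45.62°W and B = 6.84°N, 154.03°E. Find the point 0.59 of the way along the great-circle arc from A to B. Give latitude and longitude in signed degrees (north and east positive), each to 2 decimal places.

-42.70°, 165.82°

The central angle between A and B is δ = 2.1577 rad.
With f = 0.59, the slerp weights are sin((1−f)δ)/sin δ = 0.9292 and sin(fδ)/sin δ = 1.1481.
Weighted sum of the unit vectors: (0.9292)·(0.3361,-0.3434,-0.8770) + (1.1481)·(-0.8926,0.4348,0.1191) = (-0.7125, 0.1801, -0.6781).
Converting back: φ = atan2(z, √(x²+y²)) = -42.70°, λ = atan2(y, x) = 165.82°.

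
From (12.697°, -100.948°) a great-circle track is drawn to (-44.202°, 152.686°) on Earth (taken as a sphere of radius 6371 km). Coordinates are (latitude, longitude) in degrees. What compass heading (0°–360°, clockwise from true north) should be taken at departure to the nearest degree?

With φ₁ = 0.2216, φ₂ = -0.7715, Δλ = -1.8564 rad, the forward-azimuth formula gives
θ = atan2( sin Δλ cos φ₂ , cos φ₁ sin φ₂ − sin φ₁ cos φ₂ cos Δλ ) = atan2(-0.6878, -0.6357) = -132.75°.
Adding 360° brings this into [0°, 360°): 227°.

227°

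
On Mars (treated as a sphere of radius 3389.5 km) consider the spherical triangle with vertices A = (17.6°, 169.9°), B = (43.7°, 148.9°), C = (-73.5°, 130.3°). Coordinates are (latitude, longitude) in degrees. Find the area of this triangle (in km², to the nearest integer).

5801767 km²

Side lengths (central angles): a = 2.0576, b = 1.6522, c = 0.5505 rad; semiperimeter s = 2.1302.
By l'Huilier's theorem, tan(E/4) = √[tan(s/2) tan((s−a)/2) tan((s−b)/2) tan((s−c)/2)], giving spherical excess E = 0.5050 rad.
Area = E·R² = 0.5050 × (3389.5)² ≈ 5801767 km².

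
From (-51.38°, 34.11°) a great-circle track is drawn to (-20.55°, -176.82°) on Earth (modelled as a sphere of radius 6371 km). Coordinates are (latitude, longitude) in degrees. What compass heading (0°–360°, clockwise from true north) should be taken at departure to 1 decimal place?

With φ₁ = -0.8968, φ₂ = -0.3587, Δλ = 2.6018 rad, the forward-azimuth formula gives
θ = atan2( sin Δλ cos φ₂ , cos φ₁ sin φ₂ − sin φ₁ cos φ₂ cos Δλ ) = atan2(0.4813, -0.8466) = 150.38°.
So the initial bearing is 150.4°.

150.4°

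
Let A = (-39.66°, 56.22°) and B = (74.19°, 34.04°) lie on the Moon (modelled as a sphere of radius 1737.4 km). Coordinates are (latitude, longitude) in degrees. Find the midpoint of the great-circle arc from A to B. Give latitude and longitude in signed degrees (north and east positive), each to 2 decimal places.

The central angle between A and B is δ = 2.0041 rad.
With f = 0.5, the slerp weights are sin((1−f)δ)/sin δ = 0.9284 and sin(fδ)/sin δ = 0.9284.
Weighted sum of the unit vectors: (0.9284)·(0.4280,0.6399,-0.6382) + (0.9284)·(0.2258,0.1525,0.9622) = (0.6070, 0.7356, 0.3007).
Converting back: φ = atan2(z, √(x²+y²)) = 17.50°, λ = atan2(y, x) = 50.47°.

17.50°, 50.47°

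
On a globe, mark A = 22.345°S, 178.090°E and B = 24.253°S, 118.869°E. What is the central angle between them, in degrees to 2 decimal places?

54.01°

Let φ₁ = -0.3900 rad, φ₂ = -0.4233 rad, and Δλ = -1.0336 rad.
cos c = sin φ₁ sin φ₂ + cos φ₁ cos φ₂ cos Δλ = (-0.3802)(-0.4108) + (0.9249)(0.9117)(0.5117) = 0.58770,
so c = arccos(0.58770) = 0.94259 rad.
So the angular separation is 54.01°.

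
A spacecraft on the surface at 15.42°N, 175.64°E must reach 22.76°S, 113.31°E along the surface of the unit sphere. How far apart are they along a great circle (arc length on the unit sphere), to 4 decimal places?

1.2557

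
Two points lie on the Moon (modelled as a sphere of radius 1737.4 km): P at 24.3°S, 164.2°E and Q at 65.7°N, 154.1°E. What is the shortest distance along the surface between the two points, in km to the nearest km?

2739 km

Let φ₁ = -0.4241 rad, φ₂ = 1.1467 rad, and Δλ = -0.1763 rad.
cos c = sin φ₁ sin φ₂ + cos φ₁ cos φ₂ cos Δλ = (-0.4115)(0.9114) + (0.9114)(0.4115)(0.9845) = -0.00581,
so c = arccos(-0.00581) = 1.57661 rad.
Distance = R·c = 1737.4 × 1.5766 ≈ 2739 km.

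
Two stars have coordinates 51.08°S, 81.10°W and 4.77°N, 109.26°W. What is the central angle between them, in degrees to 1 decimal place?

Let φ₁ = -0.8915 rad, φ₂ = 0.0833 rad, and Δλ = -0.4915 rad.
cos c = sin φ₁ sin φ₂ + cos φ₁ cos φ₂ cos Δλ = (-0.7780)(0.0832) + (0.6282)(0.9965)(0.8816) = 0.48726,
so c = arccos(0.48726) = 1.06185 rad.
So the angular separation is 60.8°.

60.8°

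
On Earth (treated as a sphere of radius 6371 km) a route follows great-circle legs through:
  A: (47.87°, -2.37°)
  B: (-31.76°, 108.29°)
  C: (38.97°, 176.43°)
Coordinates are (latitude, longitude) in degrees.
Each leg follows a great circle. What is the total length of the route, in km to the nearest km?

24590 km

Leg A→B: central angle 2.2038 rad, distance 14040.7 km.
Leg B→C: central angle 1.6558 rad, distance 10549.1 km.
Total: 14040.7 + 10549.1 ≈ 24590 km.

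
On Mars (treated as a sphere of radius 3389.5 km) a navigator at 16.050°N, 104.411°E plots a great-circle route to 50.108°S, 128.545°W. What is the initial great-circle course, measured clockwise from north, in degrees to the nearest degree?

141°

With φ₁ = 0.2801, φ₂ = -0.8745, Δλ = 2.2173 rad, the forward-azimuth formula gives
θ = atan2( sin Δλ cos φ₂ , cos φ₁ sin φ₂ − sin φ₁ cos φ₂ cos Δλ ) = atan2(0.5119, -0.6305) = 140.93°.
So the initial bearing is 141°.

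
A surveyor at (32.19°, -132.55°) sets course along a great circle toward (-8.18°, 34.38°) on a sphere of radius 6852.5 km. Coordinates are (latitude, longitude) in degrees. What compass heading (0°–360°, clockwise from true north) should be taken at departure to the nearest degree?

Δλ = 166.930° = 2.9135 rad.
y = sin Δλ · cos φ₂ = (0.2261)(0.9898) = 0.2238
x = cos φ₁ sin φ₂ − sin φ₁ cos φ₂ cos Δλ = (0.8463)(-0.1423) − (0.5327)(0.9898)(-0.9741) = 0.3932
θ = atan2(y, x) = 29.65°, so the bearing is 30°.

30°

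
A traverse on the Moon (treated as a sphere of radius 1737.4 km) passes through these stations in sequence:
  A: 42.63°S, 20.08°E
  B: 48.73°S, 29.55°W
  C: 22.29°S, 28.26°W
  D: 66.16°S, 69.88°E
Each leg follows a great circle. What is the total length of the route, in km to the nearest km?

4061 km

Leg A→B: central angle 0.6035 rad, distance 1048.5 km.
Leg B→C: central angle 0.4618 rad, distance 802.4 km.
Leg C→D: central angle 1.2724 rad, distance 2210.7 km.
Total: 1048.5 + 802.4 + 2210.7 ≈ 4061 km.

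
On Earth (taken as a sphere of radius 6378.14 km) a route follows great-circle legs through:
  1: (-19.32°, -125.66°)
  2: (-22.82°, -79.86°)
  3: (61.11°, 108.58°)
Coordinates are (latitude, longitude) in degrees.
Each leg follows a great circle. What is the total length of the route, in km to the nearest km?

Leg 1→2: central angle 0.7455 rad, distance 4755.2 km.
Leg 2→3: central angle 2.4656 rad, distance 15725.7 km.
Total: 4755.2 + 15725.7 ≈ 20481 km.

20481 km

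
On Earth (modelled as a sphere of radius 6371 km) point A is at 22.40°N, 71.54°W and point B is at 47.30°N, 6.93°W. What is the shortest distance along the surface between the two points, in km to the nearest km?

With latitudes φ₁ = 22.400°, φ₂ = 47.300° and longitude difference Δλ = 64.610°:
Haversine: a = sin²(Δφ/2) + cos φ₁ cos φ₂ sin²(Δλ/2) = 0.0465 + (0.9245)(0.6782)(0.2856) = 0.22555.
Central angle c = 2·arcsin(√a) = 0.98976 rad.
Distance = R·c = 6371 × 0.9898 ≈ 6306 km.

6306 km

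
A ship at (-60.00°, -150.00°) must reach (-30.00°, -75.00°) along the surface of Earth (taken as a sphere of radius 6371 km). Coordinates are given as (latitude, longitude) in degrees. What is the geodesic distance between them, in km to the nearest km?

6335 km

With latitudes φ₁ = -60.000°, φ₂ = -30.000° and longitude difference Δλ = 75.000°:
cos c = sin φ₁ sin φ₂ + cos φ₁ cos φ₂ cos Δλ = (-0.8660)(-0.5000) + (0.5000)(0.8660)(0.2588) = 0.54508,
so c = arccos(0.54508) = 0.99431 rad.
Distance = R·c = 6371 × 0.9943 ≈ 6335 km.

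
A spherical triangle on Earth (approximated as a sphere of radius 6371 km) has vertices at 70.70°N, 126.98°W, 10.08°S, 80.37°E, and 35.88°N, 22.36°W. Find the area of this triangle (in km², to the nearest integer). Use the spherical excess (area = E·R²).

65015843 km²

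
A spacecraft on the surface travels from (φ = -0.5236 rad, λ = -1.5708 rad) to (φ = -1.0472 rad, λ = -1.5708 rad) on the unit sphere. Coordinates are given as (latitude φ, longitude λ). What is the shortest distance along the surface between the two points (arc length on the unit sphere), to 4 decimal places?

0.5236

In radians: φ₁ = -0.5236, φ₂ = -1.0472, Δλ = 0.000° = 0.0000 rad.
cos c = sin φ₁ sin φ₂ + cos φ₁ cos φ₂ cos Δλ = (-0.5000)(-0.8660) + (0.8660)(0.5000)(1.0000) = 0.86602,
so c = arccos(0.86602) = 0.52360 rad.
On the unit sphere the arc length equals the central angle: 0.5236.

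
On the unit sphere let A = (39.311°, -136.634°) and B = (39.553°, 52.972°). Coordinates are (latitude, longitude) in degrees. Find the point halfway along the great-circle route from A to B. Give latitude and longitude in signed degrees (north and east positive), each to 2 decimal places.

84.19°, 139.35°

Central angle δ = 1.7566 rad. Interpolating on the sphere with fraction f = 0.5:
P = [sin((1−f)δ)·A + sin(fδ)·B] / sin δ = 0.7832·A + 0.7832·B in Cartesian coordinates,
giving P = (-0.0769, 0.0660, 0.9949), i.e. latitude 84.19°, longitude 139.35°.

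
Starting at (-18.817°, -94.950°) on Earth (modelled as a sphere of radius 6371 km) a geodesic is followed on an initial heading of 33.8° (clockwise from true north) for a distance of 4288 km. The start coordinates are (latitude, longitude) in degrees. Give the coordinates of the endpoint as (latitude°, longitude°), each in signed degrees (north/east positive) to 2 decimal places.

13.78°, -74.03°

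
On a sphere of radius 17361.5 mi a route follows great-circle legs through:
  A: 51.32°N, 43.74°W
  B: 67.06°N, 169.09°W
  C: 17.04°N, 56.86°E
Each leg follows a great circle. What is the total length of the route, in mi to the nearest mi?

43657 mi

Leg A→B: central angle 0.9546 rad, distance 16572.5 mi.
Leg B→C: central angle 1.5600 rad, distance 27084.5 mi.
Total: 16572.5 + 27084.5 ≈ 43657 mi.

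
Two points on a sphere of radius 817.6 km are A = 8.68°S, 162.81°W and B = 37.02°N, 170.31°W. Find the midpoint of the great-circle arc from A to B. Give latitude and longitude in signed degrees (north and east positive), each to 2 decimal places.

14.20°, -166.16°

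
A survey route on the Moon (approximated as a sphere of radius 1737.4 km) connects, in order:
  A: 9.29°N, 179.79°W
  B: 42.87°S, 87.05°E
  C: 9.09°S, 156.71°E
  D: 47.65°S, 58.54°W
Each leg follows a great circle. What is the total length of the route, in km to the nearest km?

8576 km

Leg A→B: central angle 1.7211 rad, distance 2990.2 km.
Leg B→C: central angle 1.2036 rad, distance 2091.1 km.
Leg C→D: central angle 2.0114 rad, distance 3494.6 km.
Total: 2990.2 + 2091.1 + 3494.6 ≈ 8576 km.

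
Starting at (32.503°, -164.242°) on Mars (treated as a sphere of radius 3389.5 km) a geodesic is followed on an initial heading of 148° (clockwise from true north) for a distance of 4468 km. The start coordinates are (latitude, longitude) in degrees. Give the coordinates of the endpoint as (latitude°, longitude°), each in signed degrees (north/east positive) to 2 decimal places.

-33.93°, -126.04°

Angular distance δ = d/R = 4468/3389.5 = 1.31819 rad; initial bearing θ = 2.5831 rad.
sin φ₂ = sin φ₁ cos δ + cos φ₁ sin δ cos θ = (0.5373)(0.2499) + (0.8434)(0.9683)(-0.8480) = -0.5582, so φ₂ = -33.93°.
Δλ = atan2(sin θ sin δ cos φ₁, cos δ − sin φ₁ sin φ₂) = atan2(0.4327, 0.5499) = 38.201°.
λ₂ = -164.242° + 38.201° = -126.04°.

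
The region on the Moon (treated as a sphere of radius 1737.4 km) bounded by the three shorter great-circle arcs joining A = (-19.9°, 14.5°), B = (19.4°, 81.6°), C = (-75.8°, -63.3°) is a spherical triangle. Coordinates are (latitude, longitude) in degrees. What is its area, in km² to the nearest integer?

Side lengths (central angles): a = 2.1075, b = 1.1824, c = 1.3366 rad; semiperimeter s = 2.3132.
By l'Huilier's theorem, tan(E/4) = √[tan(s/2) tan((s−a)/2) tan((s−b)/2) tan((s−c)/2)], giving spherical excess E = 1.0971 rad.
Area = E·R² = 1.0971 × (1737.4)² ≈ 3311546 km².

3311546 km²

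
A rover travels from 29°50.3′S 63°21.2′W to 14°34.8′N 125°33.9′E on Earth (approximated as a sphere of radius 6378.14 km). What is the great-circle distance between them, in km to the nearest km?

In radians: φ₁ = -0.5208, φ₂ = 0.2545, Δλ = -171.082° = -2.9859 rad.
cos c = sin φ₁ sin φ₂ + cos φ₁ cos φ₂ cos Δλ = (-0.4976)(0.2517) + (0.8674)(0.9678)(-0.9879) = -0.95460,
so c = arccos(-0.95460) = 2.83911 rad.
Distance = R·c = 6378.14 × 2.8391 ≈ 18108 km.

18108 km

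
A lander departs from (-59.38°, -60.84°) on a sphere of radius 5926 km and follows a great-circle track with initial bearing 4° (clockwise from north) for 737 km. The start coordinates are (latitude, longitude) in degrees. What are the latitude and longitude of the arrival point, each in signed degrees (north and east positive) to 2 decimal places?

-52.27°, -60.03°

Angular distance δ = d/R = 737/5926 = 0.12437 rad; initial bearing θ = 0.0698 rad.
sin φ₂ = sin φ₁ cos δ + cos φ₁ sin δ cos θ = (-0.8606)(0.9923) + (0.5093)(0.1240)(0.9976) = -0.7909, so φ₂ = -52.27°.
Δλ = atan2(sin θ sin δ cos φ₁, cos δ − sin φ₁ sin φ₂) = atan2(0.0044, 0.3117) = 0.810°.
λ₂ = -60.840° + 0.810° = -60.03°.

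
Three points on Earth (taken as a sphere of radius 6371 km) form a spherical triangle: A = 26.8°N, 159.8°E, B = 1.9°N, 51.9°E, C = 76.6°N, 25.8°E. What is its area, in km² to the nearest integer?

Side lengths (central angles): a = 1.3282, b = 1.2714, c = 1.8330 rad; semiperimeter s = 2.2163.
By l'Huilier's theorem, tan(E/4) = √[tan(s/2) tan((s−a)/2) tan((s−b)/2) tan((s−c)/2)], giving spherical excess E = 1.1935 rad.
Area = E·R² = 1.1935 × (6371)² ≈ 48442946 km².

48442946 km²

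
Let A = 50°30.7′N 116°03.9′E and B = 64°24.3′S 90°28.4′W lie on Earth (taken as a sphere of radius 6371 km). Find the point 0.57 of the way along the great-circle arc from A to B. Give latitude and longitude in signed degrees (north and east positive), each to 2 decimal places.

-32.64°, 159.04°

Central angle δ = 2.7987 rad. Interpolating on the sphere with fraction f = 0.57:
P = [sin((1−f)δ)·A + sin(fδ)·B] / sin δ = 2.7762·A + 2.9737·B in Cartesian coordinates,
giving P = (-0.7863, 0.3012, -0.5394), i.e. latitude -32.64°, longitude 159.04°.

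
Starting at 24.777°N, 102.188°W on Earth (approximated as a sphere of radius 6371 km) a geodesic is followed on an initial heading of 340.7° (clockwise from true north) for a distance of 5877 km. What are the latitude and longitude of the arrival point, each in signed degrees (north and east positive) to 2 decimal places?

69.41°, -150.70°

Angular distance δ = d/R = 5877/6371 = 0.92246 rad; initial bearing θ = 5.9463 rad.
sin φ₂ = sin φ₁ cos δ + cos φ₁ sin δ cos θ = (0.4191)(0.6039) + (0.9079)(0.7971)(0.9438) = 0.9361, so φ₂ = 69.41°.
Δλ = atan2(sin θ sin δ cos φ₁, cos δ − sin φ₁ sin φ₂) = atan2(-0.2392, 0.2115) = -48.510°.
λ₂ = -102.188° − 48.510° = -150.70°.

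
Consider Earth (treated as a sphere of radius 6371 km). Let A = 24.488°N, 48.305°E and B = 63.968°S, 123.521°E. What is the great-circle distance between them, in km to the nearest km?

In radians: φ₁ = 0.4274, φ₂ = -1.1165, Δλ = 75.216° = 1.3128 rad.
cos c = sin φ₁ sin φ₂ + cos φ₁ cos φ₂ cos Δλ = (0.4145)(-0.8985) + (0.9100)(0.4389)(0.2552) = -0.27053,
so c = arccos(-0.27053) = 1.84474 rad.
Distance = R·c = 6371 × 1.8447 ≈ 11753 km.

11753 km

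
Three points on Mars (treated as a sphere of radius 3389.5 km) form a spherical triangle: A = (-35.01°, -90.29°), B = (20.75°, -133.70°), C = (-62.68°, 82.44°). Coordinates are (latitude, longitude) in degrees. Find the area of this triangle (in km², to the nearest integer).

Side lengths (central angles): a = 2.2934, b = 1.4335, c = 1.2099 rad; semiperimeter s = 2.4684.
By l'Huilier's theorem, tan(E/4) = √[tan(s/2) tan((s−a)/2) tan((s−b)/2) tan((s−c)/2)], giving spherical excess E = 1.2471 rad.
Area = E·R² = 1.2471 × (3389.5)² ≈ 14327724 km².

14327724 km²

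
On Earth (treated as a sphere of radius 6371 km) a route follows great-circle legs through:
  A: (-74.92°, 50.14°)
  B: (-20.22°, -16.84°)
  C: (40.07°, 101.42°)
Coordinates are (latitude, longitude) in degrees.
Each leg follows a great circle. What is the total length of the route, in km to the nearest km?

Leg A→B: central angle 1.1272 rad, distance 7181.4 km.
Leg B→C: central angle 2.1682 rad, distance 13813.5 km.
Total: 7181.4 + 13813.5 ≈ 20995 km.

20995 km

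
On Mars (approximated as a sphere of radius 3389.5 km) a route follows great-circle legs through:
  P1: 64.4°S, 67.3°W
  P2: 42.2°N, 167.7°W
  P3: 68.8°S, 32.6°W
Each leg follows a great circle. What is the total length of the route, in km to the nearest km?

Leg P1→P2: central angle 2.2964 rad, distance 7783.5 km.
Leg P2→P3: central angle 2.5253 rad, distance 8559.5 km.
Total: 7783.5 + 8559.5 ≈ 16343 km.

16343 km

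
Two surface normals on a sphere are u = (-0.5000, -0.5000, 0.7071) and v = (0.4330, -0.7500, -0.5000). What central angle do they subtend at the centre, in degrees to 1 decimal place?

u·v = -0.1950; |u| = 1.0000, |v| = 1.0000.
cos θ = (u·v)/(|u||v|) = -0.1951, so θ = 101.2°.

101.2°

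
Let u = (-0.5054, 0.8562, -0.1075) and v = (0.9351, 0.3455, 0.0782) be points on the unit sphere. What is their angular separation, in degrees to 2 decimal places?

u·v = -0.1852; |u| = 1.0000, |v| = 0.9999.
cos θ = (u·v)/(|u||v|) = -0.1852, so θ = 100.67°.

100.67°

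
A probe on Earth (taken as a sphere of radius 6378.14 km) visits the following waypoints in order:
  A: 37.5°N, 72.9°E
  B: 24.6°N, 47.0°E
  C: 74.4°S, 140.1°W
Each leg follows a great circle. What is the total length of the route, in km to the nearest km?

Leg A→B: central angle 0.4457 rad, distance 2842.8 km.
Leg B→C: central angle 2.2700 rad, distance 14478.2 km.
Total: 2842.8 + 14478.2 ≈ 17321 km.

17321 km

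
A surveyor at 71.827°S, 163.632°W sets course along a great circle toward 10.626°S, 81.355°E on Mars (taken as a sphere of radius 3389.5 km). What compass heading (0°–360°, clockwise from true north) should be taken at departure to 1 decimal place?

243.1°

Δλ = -115.013° = -2.0074 rad.
y = sin Δλ · cos φ₂ = (-0.9062)(0.9829) = -0.8907
x = cos φ₁ sin φ₂ − sin φ₁ cos φ₂ cos Δλ = (0.3119)(-0.1844) − (-0.9501)(0.9829)(-0.4228) = -0.4524
θ = atan2(y, x) = -116.93°; adding 360° gives 243.1°.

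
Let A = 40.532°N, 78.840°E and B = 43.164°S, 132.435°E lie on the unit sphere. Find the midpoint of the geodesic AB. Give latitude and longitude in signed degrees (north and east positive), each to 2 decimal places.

-1.47°, 105.04°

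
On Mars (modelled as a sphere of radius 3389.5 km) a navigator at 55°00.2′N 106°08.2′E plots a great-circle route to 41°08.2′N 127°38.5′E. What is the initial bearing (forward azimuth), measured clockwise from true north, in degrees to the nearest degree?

Δλ = 21.505° = 0.3753 rad.
y = sin Δλ · cos φ₂ = (0.3666)(0.7531) = 0.2761
x = cos φ₁ sin φ₂ − sin φ₁ cos φ₂ cos Δλ = (0.5735)(0.6579) − (0.8192)(0.7531)(0.9304) = -0.1967
θ = atan2(y, x) = 125.47°, so the bearing is 125°.

125°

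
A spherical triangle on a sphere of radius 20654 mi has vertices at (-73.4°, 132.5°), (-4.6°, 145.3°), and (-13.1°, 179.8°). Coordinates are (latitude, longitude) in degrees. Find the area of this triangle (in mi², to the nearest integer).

171314163 mi²

Side lengths (central angles): a = 0.6124, b = 1.1528, c = 1.2084 rad; semiperimeter s = 1.4868.
By l'Huilier's theorem, tan(E/4) = √[tan(s/2) tan((s−a)/2) tan((s−b)/2) tan((s−c)/2)], giving spherical excess E = 0.4016 rad.
Area = E·R² = 0.4016 × (20654)² ≈ 171314163 mi².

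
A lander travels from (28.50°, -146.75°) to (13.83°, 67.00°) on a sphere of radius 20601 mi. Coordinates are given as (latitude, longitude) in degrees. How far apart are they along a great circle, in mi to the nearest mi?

45500 mi

With latitudes φ₁ = 28.500°, φ₂ = 13.830° and longitude difference Δλ = -146.250°:
cos c = sin φ₁ sin φ₂ + cos φ₁ cos φ₂ cos Δλ = (0.4772)(0.2390) + (0.8788)(0.9710)(-0.8315) = -0.59546,
so c = arccos(-0.59546) = 2.20864 rad.
Distance = R·c = 20601 × 2.2086 ≈ 45500 mi.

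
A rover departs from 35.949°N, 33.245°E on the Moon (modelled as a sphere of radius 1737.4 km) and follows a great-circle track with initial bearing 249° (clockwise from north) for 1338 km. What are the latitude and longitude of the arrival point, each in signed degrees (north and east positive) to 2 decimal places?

Angular distance δ = d/R = 1338/1737.4 = 0.77012 rad; initial bearing θ = 4.3459 rad.
sin φ₂ = sin φ₁ cos δ + cos φ₁ sin δ cos θ = (0.5871)(0.7178) + (0.8095)(0.6962)(-0.3584) = 0.2194, so φ₂ = 12.68°.
Δλ = atan2(sin θ sin δ cos φ₁, cos δ − sin φ₁ sin φ₂) = atan2(-0.5262, 0.5890) = -41.775°.
λ₂ = 33.245° − 41.775° = -8.53°.

12.68°, -8.53°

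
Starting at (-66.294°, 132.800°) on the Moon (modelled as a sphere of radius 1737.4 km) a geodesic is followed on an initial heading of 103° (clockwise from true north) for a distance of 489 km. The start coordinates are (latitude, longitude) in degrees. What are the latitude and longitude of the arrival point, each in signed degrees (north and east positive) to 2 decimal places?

-64.78°, 172.24°

Angular distance δ = d/R = 489/1737.4 = 0.28146 rad; initial bearing θ = 1.7977 rad.
sin φ₂ = sin φ₁ cos δ + cos φ₁ sin δ cos θ = (-0.9156)(0.9607) + (0.4020)(0.2778)(-0.2250) = -0.9047, so φ₂ = -64.78°.
Δλ = atan2(sin θ sin δ cos φ₁, cos δ − sin φ₁ sin φ₂) = atan2(0.1088, 0.1323) = 39.439°.
λ₂ = 132.800° + 39.439° = 172.24°.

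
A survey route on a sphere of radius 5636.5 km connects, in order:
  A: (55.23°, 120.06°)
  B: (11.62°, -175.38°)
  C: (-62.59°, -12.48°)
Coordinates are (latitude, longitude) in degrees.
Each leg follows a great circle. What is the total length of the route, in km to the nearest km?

Leg A→B: central angle 1.1534 rad, distance 6501.0 km.
Leg B→C: central angle 2.2266 rad, distance 12550.2 km.
Total: 6501.0 + 12550.2 ≈ 19051 km.

19051 km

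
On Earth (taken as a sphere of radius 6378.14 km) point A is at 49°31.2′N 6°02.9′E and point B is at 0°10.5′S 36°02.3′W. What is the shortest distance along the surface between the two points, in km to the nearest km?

6829 km

With latitudes φ₁ = 49.520°, φ₂ = -0.175° and longitude difference Δλ = -42.087°:
cos c = sin φ₁ sin φ₂ + cos φ₁ cos φ₂ cos Δλ = (0.7606)(-0.0031) + (0.6492)(1.0000)(0.7421) = 0.47945,
so c = arccos(0.47945) = 1.07076 rad.
Distance = R·c = 6378.14 × 1.0708 ≈ 6829 km.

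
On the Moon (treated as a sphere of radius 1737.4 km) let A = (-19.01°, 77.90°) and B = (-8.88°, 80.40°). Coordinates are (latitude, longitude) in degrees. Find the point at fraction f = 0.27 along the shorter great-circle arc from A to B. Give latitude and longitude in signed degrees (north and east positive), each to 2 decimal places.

The central angle between A and B is δ = 0.1818 rad.
With f = 0.27, the slerp weights are sin((1−f)δ)/sin δ = 0.7319 and sin(fδ)/sin δ = 0.2714.
Weighted sum of the unit vectors: (0.7319)·(0.1982,0.9245,-0.3257) + (0.2714)·(0.1648,0.9742,-0.1544) = (0.1898, 0.9410, -0.2803).
Converting back: φ = atan2(z, √(x²+y²)) = -16.28°, λ = atan2(y, x) = 78.60°.

-16.28°, 78.60°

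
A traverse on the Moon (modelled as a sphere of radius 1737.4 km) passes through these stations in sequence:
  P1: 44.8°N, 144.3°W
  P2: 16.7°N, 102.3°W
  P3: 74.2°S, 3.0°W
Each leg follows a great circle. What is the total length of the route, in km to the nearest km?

4656 km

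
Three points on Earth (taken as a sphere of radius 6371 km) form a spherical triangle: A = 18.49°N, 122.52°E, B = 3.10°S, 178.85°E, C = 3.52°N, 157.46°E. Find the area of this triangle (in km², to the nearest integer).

Side lengths (central angles): a = 0.3906, b = 0.6511, c = 1.0381 rad; semiperimeter s = 1.0399.
By l'Huilier's theorem, tan(E/4) = √[tan(s/2) tan((s−a)/2) tan((s−b)/2) tan((s−c)/2)], giving spherical excess E = 0.0233 rad.
Area = E·R² = 0.0233 × (6371)² ≈ 944829 km².

944829 km²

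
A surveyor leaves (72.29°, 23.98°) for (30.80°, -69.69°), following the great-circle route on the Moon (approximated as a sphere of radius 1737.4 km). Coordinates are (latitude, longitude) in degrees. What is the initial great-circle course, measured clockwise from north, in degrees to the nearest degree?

284°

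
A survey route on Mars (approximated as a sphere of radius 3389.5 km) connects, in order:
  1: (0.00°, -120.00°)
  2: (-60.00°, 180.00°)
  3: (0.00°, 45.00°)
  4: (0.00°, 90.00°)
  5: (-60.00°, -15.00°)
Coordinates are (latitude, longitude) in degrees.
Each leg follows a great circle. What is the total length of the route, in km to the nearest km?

Leg 1→2: central angle 1.3181 rad, distance 4467.8 km.
Leg 2→3: central angle 1.9322 rad, distance 6549.1 km.
Leg 3→4: central angle 0.7854 rad, distance 2662.1 km.
Leg 4→5: central angle 1.7006 rad, distance 5764.1 km.
Total: 4467.8 + 6549.1 + 2662.1 + 5764.1 ≈ 19443 km.

19443 km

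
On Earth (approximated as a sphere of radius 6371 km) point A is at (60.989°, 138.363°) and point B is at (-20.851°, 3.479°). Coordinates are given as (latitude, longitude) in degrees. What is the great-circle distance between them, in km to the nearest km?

With latitudes φ₁ = 60.989°, φ₂ = -20.851° and longitude difference Δλ = -134.884°:
cos c = sin φ₁ sin φ₂ + cos φ₁ cos φ₂ cos Δλ = (0.8745)(-0.3559) + (0.4850)(0.9345)(-0.7057) = -0.63110,
so c = arccos(-0.63110) = 2.25377 rad.
Distance = R·c = 6371 × 2.2538 ≈ 14359 km.

14359 km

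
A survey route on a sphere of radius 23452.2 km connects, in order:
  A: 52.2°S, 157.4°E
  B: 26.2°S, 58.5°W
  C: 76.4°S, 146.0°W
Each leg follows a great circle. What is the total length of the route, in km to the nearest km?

65305 km

Leg A→B: central angle 1.6676 rad, distance 39108.0 km.
Leg B→C: central angle 1.1171 rad, distance 26197.4 km.
Total: 39108.0 + 26197.4 ≈ 65305 km.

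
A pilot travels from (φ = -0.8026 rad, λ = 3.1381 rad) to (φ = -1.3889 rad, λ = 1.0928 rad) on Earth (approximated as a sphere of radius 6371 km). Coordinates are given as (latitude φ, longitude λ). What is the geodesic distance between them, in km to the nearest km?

5501 km

In radians: φ₁ = -0.8026, φ₂ = -1.3889, Δλ = -117.187° = -2.0453 rad.
cos c = sin φ₁ sin φ₂ + cos φ₁ cos φ₂ cos Δλ = (-0.7192)(-0.9835) + (0.6948)(0.1809)(-0.4569) = 0.64987,
so c = arccos(0.64987) = 0.86338 rad.
Distance = R·c = 6371 × 0.8634 ≈ 5501 km.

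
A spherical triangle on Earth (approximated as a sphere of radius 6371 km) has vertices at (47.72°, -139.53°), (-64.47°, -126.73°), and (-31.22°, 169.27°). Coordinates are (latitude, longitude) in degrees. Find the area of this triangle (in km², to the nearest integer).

41390169 km²

Side lengths (central angles): a = 0.8902, b = 1.5938, c = 1.9659 rad; semiperimeter s = 2.2249.
By l'Huilier's theorem, tan(E/4) = √[tan(s/2) tan((s−a)/2) tan((s−b)/2) tan((s−c)/2)], giving spherical excess E = 1.0197 rad.
Area = E·R² = 1.0197 × (6371)² ≈ 41390169 km².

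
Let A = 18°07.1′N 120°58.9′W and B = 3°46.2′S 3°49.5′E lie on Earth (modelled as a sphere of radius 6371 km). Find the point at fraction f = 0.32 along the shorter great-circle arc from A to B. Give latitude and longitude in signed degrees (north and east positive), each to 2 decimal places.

The central angle between A and B is δ = 2.1673 rad.
With f = 0.32, the slerp weights are sin((1−f)δ)/sin δ = 1.2031 and sin(fδ)/sin δ = 0.7727.
Weighted sum of the unit vectors: (1.2031)·(-0.4892,-0.8148,0.3110) + (0.7727)·(0.9956,0.0666,-0.0658) = (0.1807, -0.9289, 0.3233).
Converting back: φ = atan2(z, √(x²+y²)) = 18.86°, λ = atan2(y, x) = -78.99°.

18.86°, -78.99°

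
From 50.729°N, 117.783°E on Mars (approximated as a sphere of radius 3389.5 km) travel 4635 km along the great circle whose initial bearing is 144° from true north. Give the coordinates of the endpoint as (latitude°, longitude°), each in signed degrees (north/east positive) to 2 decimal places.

-20.19°, 155.62°

Angular distance δ = d/R = 4635/3389.5 = 1.36746 rad; initial bearing θ = 2.5133 rad.
sin φ₂ = sin φ₁ cos δ + cos φ₁ sin δ cos θ = (0.7742)(0.2019) + (0.6330)(0.9794)(-0.8090) = -0.3452, so φ₂ = -20.19°.
Δλ = atan2(sin θ sin δ cos φ₁, cos δ − sin φ₁ sin φ₂) = atan2(0.3644, 0.4692) = 37.835°.
λ₂ = 117.783° + 37.835° = 155.62°.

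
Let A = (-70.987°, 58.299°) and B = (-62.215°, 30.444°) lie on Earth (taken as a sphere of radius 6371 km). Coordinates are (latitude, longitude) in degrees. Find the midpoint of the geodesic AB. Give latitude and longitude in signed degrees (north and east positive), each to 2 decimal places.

-67.20°, 41.85°

Central angle δ = 0.2426 rad. Interpolating on the sphere with fraction f = 0.5:
P = [sin((1−f)δ)·A + sin(fδ)·B] / sin δ = 0.5037·A + 0.5037·B in Cartesian coordinates,
giving P = (0.2887, 0.2586, -0.9218), i.e. latitude -67.20°, longitude 41.85°.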